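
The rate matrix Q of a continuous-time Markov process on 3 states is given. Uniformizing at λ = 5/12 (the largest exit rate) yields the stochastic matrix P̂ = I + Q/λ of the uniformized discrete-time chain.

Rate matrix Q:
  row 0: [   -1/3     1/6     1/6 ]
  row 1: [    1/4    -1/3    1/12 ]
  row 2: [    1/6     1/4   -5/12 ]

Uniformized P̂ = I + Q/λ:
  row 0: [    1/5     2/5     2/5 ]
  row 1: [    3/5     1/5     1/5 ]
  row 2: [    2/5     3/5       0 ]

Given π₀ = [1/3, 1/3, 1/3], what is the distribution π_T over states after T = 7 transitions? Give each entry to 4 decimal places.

π = [0.3953, 0.3720, 0.2326]

t=0: π = [0.3333, 0.3333, 0.3333]
t=1: π = [0.4000, 0.4000, 0.2000]
t=2: π = [0.4000, 0.3600, 0.2400]
t=3: π = [0.3920, 0.3760, 0.2320]
t=4: π = [0.3968, 0.3712, 0.2320]
t=5: π = [0.3949, 0.3722, 0.2330]
t=6: π = [0.3955, 0.3722, 0.2324]
t=7: π = [0.3953, 0.3720, 0.2326]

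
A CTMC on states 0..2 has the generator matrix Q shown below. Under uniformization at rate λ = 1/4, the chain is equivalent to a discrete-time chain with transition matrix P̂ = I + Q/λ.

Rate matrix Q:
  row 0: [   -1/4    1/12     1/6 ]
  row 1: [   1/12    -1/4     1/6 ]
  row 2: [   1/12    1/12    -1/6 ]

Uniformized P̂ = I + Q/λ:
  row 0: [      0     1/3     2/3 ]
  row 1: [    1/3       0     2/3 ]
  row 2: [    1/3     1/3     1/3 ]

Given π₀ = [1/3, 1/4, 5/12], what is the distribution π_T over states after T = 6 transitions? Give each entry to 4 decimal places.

π = [0.2501, 0.2500, 0.4999]

t=0: π = [0.3333, 0.2500, 0.4167]
t=1: π = [0.2222, 0.2500, 0.5278]
t=2: π = [0.2593, 0.2500, 0.4907]
t=3: π = [0.2469, 0.2500, 0.5031]
t=4: π = [0.2510, 0.2500, 0.4990]
t=5: π = [0.2497, 0.2500, 0.5003]
t=6: π = [0.2501, 0.2500, 0.4999]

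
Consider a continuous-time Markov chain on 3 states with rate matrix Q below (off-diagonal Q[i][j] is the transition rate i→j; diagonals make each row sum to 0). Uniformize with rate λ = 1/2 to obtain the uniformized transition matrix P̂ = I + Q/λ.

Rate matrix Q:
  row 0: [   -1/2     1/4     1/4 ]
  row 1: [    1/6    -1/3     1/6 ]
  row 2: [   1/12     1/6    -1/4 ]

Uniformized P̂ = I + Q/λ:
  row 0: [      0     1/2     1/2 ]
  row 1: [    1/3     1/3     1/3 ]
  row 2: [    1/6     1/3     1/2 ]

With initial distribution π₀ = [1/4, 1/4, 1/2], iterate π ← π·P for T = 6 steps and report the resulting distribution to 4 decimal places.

π = [0.1952, 0.3658, 0.4390]

t=0: π = [0.2500, 0.2500, 0.5000]
t=1: π = [0.1667, 0.3750, 0.4583]
t=2: π = [0.2014, 0.3611, 0.4375]
t=3: π = [0.1933, 0.3669, 0.4398]
t=4: π = [0.1956, 0.3655, 0.4389]
t=5: π = [0.1950, 0.3659, 0.4391]
t=6: π = [0.1952, 0.3658, 0.4390]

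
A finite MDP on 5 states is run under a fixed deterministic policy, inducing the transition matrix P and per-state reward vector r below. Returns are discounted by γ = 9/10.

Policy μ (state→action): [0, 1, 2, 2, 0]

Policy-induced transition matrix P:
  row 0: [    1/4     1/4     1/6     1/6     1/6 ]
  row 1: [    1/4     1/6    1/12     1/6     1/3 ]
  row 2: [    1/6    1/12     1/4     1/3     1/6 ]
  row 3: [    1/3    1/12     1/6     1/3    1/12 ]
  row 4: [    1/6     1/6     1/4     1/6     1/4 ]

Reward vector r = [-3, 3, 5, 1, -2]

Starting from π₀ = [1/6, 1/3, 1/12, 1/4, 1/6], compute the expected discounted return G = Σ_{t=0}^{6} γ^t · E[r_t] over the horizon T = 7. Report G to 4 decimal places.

t=0: π = [0.1667, 0.3333, 0.0833, 0.2500, 0.1667], E[r] = 0.8333, γ^t·E[r] = 0.833333, running G = 0.833333
t=1: π = [0.2500, 0.1528, 0.1597, 0.2222, 0.2153], E[r] = 0.2986, γ^t·E[r] = 0.268750, running G = 1.102083
t=2: π = [0.2373, 0.1557, 0.1852, 0.2303, 0.1916], E[r] = 0.5284, γ^t·E[r] = 0.427969, running G = 1.530052
t=3: π = [0.2378, 0.1518, 0.1851, 0.2359, 0.1894], E[r] = 0.5246, γ^t·E[r] = 0.382465, running G = 1.912517
t=4: π = [0.2385, 0.1514, 0.1852, 0.2368, 0.1881], E[r] = 0.5256, γ^t·E[r] = 0.344843, running G = 2.257360
t=5: π = [0.2386, 0.1514, 0.1852, 0.2370, 0.1878], E[r] = 0.5253, γ^t·E[r] = 0.310214, running G = 2.567574
t=6: π = [0.2387, 0.1514, 0.1851, 0.2370, 0.1878], E[r] = 0.5252, γ^t·E[r] = 0.279126, running G = 2.846700

G = 2.8467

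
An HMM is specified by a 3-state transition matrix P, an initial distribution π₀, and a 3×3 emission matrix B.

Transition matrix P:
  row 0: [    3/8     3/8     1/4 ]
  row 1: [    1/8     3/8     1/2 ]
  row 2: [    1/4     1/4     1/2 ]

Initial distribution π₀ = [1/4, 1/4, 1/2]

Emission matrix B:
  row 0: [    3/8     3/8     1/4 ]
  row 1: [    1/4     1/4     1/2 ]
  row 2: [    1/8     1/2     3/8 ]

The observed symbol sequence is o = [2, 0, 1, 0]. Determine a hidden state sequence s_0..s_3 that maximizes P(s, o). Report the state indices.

t=0: δ = [6.250e-02, 1.250e-01, 1.875e-01]  (obs o_0=2)
t=1: δ = [1.758e-02, 1.172e-02, 1.172e-02]  ψ = [2, 1, 2]  (obs o_1=0)
t=2: δ = [2.472e-03, 1.648e-03, 2.930e-03]  ψ = [0, 0, 1]  (obs o_2=1)
t=3: δ = [3.476e-04, 2.317e-04, 1.831e-04]  ψ = [0, 0, 2]  (obs o_3=0)
backtrack: best end state = 0; path = [2, 0, 0, 0]

path = [2, 0, 0, 0]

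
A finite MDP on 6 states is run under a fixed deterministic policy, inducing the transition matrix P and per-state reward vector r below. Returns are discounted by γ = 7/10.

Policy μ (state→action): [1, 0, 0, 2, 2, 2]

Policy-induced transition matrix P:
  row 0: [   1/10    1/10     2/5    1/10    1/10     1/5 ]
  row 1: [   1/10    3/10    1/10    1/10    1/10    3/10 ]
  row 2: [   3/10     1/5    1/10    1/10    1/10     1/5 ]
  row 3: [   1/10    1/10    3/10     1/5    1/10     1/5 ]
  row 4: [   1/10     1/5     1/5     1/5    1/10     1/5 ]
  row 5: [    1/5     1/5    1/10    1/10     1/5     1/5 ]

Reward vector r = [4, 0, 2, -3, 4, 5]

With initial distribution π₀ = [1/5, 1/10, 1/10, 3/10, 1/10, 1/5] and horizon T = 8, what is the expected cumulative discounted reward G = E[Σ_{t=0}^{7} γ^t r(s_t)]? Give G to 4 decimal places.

t=0: π = [0.2000, 0.1000, 0.1000, 0.3000, 0.1000, 0.2000], E[r] = 1.5000, γ^t·E[r] = 1.500000, running G = 1.500000
t=1: π = [0.1400, 0.1600, 0.2300, 0.1400, 0.1200, 0.2100], E[r] = 2.1300, γ^t·E[r] = 1.491000, running G = 2.991000
t=2: π = [0.1670, 0.1880, 0.1820, 0.1260, 0.1210, 0.2160], E[r] = 2.2180, γ^t·E[r] = 1.086820, running G = 4.077820
t=3: π = [0.1580, 0.1895, 0.1874, 0.1247, 0.1216, 0.2188], E[r] = 2.2131, γ^t·E[r] = 0.759093, running G = 4.836913
t=4: π = [0.1594, 0.1907, 0.1845, 0.1246, 0.1219, 0.2190], E[r] = 2.2148, γ^t·E[r] = 0.531778, running G = 5.368692
t=5: π = [0.1588, 0.1907, 0.1849, 0.1247, 0.1219, 0.2191], E[r] = 2.2140, γ^t·E[r] = 0.372105, running G = 5.740797
t=6: π = [0.1589, 0.1907, 0.1848, 0.1247, 0.1219, 0.2191], E[r] = 2.2141, γ^t·E[r] = 0.260484, running G = 6.001281
t=7: π = [0.1589, 0.1907, 0.1848, 0.1247, 0.1219, 0.2191], E[r] = 2.2140, γ^t·E[r] = 0.182335, running G = 6.183616

G = 6.1836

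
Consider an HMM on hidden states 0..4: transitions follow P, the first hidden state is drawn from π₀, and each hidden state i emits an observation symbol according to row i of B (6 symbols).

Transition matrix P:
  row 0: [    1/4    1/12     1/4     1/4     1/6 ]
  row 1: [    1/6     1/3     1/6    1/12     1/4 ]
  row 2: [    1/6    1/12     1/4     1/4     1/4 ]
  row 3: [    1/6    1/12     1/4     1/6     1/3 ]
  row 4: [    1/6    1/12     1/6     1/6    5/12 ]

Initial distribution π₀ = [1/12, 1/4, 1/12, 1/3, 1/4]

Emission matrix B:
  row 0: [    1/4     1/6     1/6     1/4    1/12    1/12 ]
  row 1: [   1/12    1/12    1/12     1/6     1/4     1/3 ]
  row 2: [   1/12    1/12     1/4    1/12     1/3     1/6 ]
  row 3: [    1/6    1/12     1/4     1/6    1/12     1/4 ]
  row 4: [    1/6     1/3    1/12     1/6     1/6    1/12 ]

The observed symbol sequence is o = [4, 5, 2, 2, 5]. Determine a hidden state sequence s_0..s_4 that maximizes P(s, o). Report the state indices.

t=0: δ = [6.944e-03, 6.250e-02, 2.778e-02, 2.778e-02, 4.167e-02]  (obs o_0=4)
t=1: δ = [8.681e-04, 6.944e-03, 1.736e-03, 1.736e-03, 1.447e-03]  ψ = [1, 1, 1, 2, 4]  (obs o_1=5)
t=2: δ = [1.929e-04, 1.929e-04, 2.894e-04, 1.447e-04, 1.447e-04]  ψ = [1, 1, 1, 1, 1]  (obs o_2=2)
t=3: δ = [8.038e-06, 5.358e-06, 1.808e-05, 1.808e-05, 6.028e-06]  ψ = [0, 1, 2, 2, 2]  (obs o_3=2)
t=4: δ = [2.512e-07, 5.954e-07, 7.535e-07, 1.130e-06, 5.023e-07]  ψ = [2, 1, 2, 2, 3]  (obs o_4=5)
backtrack: best end state = 3; path = [1, 1, 2, 2, 3]

path = [1, 1, 2, 2, 3]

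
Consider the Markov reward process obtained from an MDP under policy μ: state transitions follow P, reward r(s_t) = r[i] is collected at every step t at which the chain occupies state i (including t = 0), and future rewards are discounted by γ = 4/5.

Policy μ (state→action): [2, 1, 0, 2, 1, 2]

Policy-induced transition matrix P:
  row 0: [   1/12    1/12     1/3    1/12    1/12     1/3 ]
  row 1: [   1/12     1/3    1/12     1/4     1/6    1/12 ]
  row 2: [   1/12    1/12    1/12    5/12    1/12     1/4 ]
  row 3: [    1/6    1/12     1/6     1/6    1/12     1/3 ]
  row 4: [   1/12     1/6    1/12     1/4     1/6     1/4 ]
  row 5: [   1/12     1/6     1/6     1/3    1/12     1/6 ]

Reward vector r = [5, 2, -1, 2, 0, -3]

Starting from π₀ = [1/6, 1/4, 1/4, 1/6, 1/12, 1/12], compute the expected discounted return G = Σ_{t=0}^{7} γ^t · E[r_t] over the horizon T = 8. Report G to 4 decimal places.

G = 2.6882

t=0: π = [0.1667, 0.2500, 0.2500, 0.1667, 0.0833, 0.0833], E[r] = 1.1667, γ^t·E[r] = 1.166667, running G = 1.166667
t=1: π = [0.0972, 0.1597, 0.1458, 0.2569, 0.1111, 0.2292], E[r] = 0.4861, γ^t·E[r] = 0.388889, running G = 1.555556
t=2: π = [0.1047, 0.1516, 0.1481, 0.2558, 0.1059, 0.2338], E[r] = 0.4890, γ^t·E[r] = 0.312963, running G = 1.868519
t=3: π = [0.1046, 0.1495, 0.1503, 0.2554, 0.1048, 0.2353], E[r] = 0.4769, γ^t·E[r] = 0.244198, running G = 2.112716
t=4: π = [0.1046, 0.1491, 0.1504, 0.2559, 0.1045, 0.2355], E[r] = 0.4763, γ^t·E[r] = 0.195081, running G = 2.307798
t=5: π = [0.1047, 0.1489, 0.1504, 0.2559, 0.1045, 0.2356], E[r] = 0.4758, γ^t·E[r] = 0.155923, running G = 2.463720
t=6: π = [0.1047, 0.1489, 0.1505, 0.2559, 0.1044, 0.2356], E[r] = 0.4757, γ^t·E[r] = 0.124711, running G = 2.588431
t=7: π = [0.1047, 0.1489, 0.1505, 0.2559, 0.1044, 0.2356], E[r] = 0.4757, γ^t·E[r] = 0.099765, running G = 2.688196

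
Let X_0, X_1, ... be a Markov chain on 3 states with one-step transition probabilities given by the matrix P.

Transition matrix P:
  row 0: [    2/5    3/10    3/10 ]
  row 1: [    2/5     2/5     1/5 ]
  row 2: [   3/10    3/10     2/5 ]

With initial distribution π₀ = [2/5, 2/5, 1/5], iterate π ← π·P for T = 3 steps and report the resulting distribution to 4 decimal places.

t=0: π = [0.4000, 0.4000, 0.2000]
t=1: π = [0.3800, 0.3400, 0.2800]
t=2: π = [0.3720, 0.3340, 0.2940]
t=3: π = [0.3706, 0.3334, 0.2960]

π = [0.3706, 0.3334, 0.2960]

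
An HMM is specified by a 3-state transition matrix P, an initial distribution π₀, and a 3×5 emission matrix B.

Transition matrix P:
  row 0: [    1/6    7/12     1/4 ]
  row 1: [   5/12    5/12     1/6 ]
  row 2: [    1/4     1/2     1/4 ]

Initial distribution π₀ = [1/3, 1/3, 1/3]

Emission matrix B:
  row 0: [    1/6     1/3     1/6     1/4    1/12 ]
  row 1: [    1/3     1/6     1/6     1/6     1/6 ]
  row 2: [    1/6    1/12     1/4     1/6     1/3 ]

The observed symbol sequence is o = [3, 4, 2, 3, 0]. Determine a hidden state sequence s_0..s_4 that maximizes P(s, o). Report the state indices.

path = [0, 2, 1, 0, 1]

t=0: δ = [8.333e-02, 5.556e-02, 5.556e-02]  (obs o_0=3)
t=1: δ = [1.929e-03, 8.102e-03, 6.944e-03]  ψ = [1, 0, 0]  (obs o_1=4)
t=2: δ = [5.626e-04, 5.787e-04, 4.340e-04]  ψ = [1, 2, 2]  (obs o_2=2)
t=3: δ = [6.028e-05, 5.470e-05, 2.344e-05]  ψ = [1, 0, 0]  (obs o_3=3)
t=4: δ = [3.799e-06, 1.172e-05, 2.512e-06]  ψ = [1, 0, 0]  (obs o_4=0)
backtrack: best end state = 1; path = [0, 2, 1, 0, 1]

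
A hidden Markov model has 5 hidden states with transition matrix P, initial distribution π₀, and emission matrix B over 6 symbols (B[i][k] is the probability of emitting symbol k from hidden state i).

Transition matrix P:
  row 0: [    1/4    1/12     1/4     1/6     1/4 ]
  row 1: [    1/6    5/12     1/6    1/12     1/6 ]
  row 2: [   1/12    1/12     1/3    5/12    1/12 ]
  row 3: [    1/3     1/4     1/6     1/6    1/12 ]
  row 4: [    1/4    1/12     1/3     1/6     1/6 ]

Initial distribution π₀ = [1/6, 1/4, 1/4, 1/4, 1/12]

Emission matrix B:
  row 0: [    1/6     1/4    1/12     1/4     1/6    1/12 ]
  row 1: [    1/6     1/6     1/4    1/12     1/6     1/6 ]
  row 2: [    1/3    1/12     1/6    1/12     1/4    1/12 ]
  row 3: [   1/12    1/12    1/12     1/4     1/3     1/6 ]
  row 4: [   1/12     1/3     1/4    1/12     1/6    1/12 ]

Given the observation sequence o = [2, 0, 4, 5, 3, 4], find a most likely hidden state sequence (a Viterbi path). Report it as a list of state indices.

path = [2, 2, 2, 3, 0, 2]

t=0: δ = [1.389e-02, 6.250e-02, 4.167e-02, 2.083e-02, 2.083e-02]  (obs o_0=2)
t=1: δ = [1.736e-03, 4.340e-03, 4.630e-03, 1.447e-03, 8.681e-04]  ψ = [1, 1, 2, 2, 1]  (obs o_1=0)
t=2: δ = [1.206e-04, 3.014e-04, 3.858e-04, 6.430e-04, 1.206e-04]  ψ = [1, 1, 2, 2, 1]  (obs o_2=4)
t=3: δ = [1.786e-05, 2.679e-05, 1.072e-05, 2.679e-05, 4.465e-06]  ψ = [3, 3, 2, 2, 3]  (obs o_3=5)
t=4: δ = [2.233e-06, 9.303e-07, 3.721e-07, 1.116e-06, 3.721e-07]  ψ = [3, 1, 0, 2, 0]  (obs o_4=3)
t=5: δ = [9.303e-08, 6.460e-08, 1.395e-07, 1.240e-07, 9.303e-08]  ψ = [0, 1, 0, 0, 0]  (obs o_5=4)
backtrack: best end state = 2; path = [2, 2, 2, 3, 0, 2]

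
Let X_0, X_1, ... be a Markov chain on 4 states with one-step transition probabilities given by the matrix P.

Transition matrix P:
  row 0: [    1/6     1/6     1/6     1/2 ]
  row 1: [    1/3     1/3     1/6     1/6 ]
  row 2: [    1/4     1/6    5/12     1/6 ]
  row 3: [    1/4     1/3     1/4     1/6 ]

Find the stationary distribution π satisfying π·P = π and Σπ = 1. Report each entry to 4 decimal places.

π = [0.2500, 0.2500, 0.2500, 0.2500]

Balance equations π_j = Σ_i π_i·P[i][j]:
  π_0 = 1/6·π_0 + 1/3·π_1 + 1/4·π_2 + 1/4·π_3
  π_1 = 1/6·π_0 + 1/3·π_1 + 1/6·π_2 + 1/3·π_3
  π_2 = 1/6·π_0 + 1/6·π_1 + 5/12·π_2 + 1/4·π_3
  normalize: π_0 + π_1 + π_2 + π_3 = 1
Solving the linear system gives exactly π = [1/4, 1/4, 1/4, 1/4].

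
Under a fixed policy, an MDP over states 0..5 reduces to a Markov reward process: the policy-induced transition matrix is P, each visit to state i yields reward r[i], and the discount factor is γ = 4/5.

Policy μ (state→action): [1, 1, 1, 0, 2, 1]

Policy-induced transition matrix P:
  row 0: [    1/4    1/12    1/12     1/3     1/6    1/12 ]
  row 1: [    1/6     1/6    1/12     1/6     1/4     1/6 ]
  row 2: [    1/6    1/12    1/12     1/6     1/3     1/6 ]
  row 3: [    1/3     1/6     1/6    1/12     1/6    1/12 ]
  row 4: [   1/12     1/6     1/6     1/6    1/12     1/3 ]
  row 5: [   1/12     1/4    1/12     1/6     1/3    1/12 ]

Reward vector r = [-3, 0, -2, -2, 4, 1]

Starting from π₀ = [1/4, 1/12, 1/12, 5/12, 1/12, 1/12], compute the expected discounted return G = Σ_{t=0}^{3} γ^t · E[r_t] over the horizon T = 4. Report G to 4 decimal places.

t=0: π = [0.2500, 0.0833, 0.0833, 0.4167, 0.0833, 0.0833], E[r] = -1.3333, γ^t·E[r] = -1.333333, running G = -1.333333
t=1: π = [0.2431, 0.1458, 0.1250, 0.1736, 0.1944, 0.1181], E[r] = -0.4306, γ^t·E[r] = -0.344444, running G = -1.677778
t=2: π = [0.1898, 0.1458, 0.1140, 0.1927, 0.2031, 0.1545], E[r] = -0.2159, γ^t·E[r] = -0.138148, running G = -1.815926
t=3: π = [0.1848, 0.1542, 0.1163, 0.1822, 0.2066, 0.1558], E[r] = -0.1692, γ^t·E[r] = -0.086617, running G = -1.902543

G = -1.9025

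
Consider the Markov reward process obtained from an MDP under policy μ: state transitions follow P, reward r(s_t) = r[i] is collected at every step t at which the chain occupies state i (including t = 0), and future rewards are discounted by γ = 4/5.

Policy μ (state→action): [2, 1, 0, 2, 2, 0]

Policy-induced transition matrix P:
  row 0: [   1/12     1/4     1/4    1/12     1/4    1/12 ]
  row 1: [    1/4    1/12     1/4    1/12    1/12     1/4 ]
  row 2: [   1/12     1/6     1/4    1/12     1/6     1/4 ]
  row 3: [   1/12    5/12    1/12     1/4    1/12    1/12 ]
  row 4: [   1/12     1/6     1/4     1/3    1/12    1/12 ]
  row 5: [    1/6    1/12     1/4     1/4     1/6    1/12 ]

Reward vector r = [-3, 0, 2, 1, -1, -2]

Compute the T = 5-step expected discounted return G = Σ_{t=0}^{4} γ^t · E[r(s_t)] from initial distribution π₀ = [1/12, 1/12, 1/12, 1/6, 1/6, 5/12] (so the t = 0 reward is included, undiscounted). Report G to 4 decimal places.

t=0: π = [0.0833, 0.0833, 0.0833, 0.1667, 0.1667, 0.4167], E[r] = -0.9167, γ^t·E[r] = -0.916667, running G = -0.916667
t=1: π = [0.1319, 0.1736, 0.2222, 0.2222, 0.1389, 0.1111], E[r] = -0.0903, γ^t·E[r] = -0.072222, running G = -0.988889
t=2: π = [0.1215, 0.2095, 0.2130, 0.1736, 0.1331, 0.1493], E[r] = -0.1968, γ^t·E[r] = -0.125926, running G = -1.114815
t=3: π = [0.1307, 0.1903, 0.2211, 0.1704, 0.1338, 0.1537], E[r] = -0.2208, γ^t·E[r] = -0.113037, running G = -1.227852
t=4: π = [0.1279, 0.1915, 0.2216, 0.1708, 0.1363, 0.1519], E[r] = -0.2097, γ^t·E[r] = -0.085903, running G = -1.313755

G = -1.3138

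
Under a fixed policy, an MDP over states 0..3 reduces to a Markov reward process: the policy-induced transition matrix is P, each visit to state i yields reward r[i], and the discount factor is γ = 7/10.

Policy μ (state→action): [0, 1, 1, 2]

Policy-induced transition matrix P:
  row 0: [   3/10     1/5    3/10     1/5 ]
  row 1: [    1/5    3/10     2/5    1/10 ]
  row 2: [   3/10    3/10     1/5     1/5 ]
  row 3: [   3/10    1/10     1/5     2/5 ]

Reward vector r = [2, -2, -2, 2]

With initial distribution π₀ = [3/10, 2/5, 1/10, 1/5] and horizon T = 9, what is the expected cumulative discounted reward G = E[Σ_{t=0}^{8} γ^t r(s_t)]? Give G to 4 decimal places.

G = -0.1325

t=0: π = [0.3000, 0.4000, 0.1000, 0.2000], E[r] = 0.0000, γ^t·E[r] = 0.000000, running G = 0.000000
t=1: π = [0.2600, 0.2300, 0.3100, 0.2000], E[r] = -0.1600, γ^t·E[r] = -0.112000, running G = -0.112000
t=2: π = [0.2770, 0.2340, 0.2720, 0.2170], E[r] = -0.0240, γ^t·E[r] = -0.011760, running G = -0.123760
t=3: π = [0.2766, 0.2289, 0.2745, 0.2200], E[r] = -0.0136, γ^t·E[r] = -0.004665, running G = -0.128425
t=4: π = [0.2771, 0.2283, 0.2734, 0.2211], E[r] = -0.0071, γ^t·E[r] = -0.001710, running G = -0.130134
t=5: π = [0.2772, 0.2281, 0.2734, 0.2214], E[r] = -0.0058, γ^t·E[r] = -0.000972, running G = -0.131106
t=6: π = [0.2772, 0.2280, 0.2733, 0.2215], E[r] = -0.0053, γ^t·E[r] = -0.000629, running G = -0.131735
t=7: π = [0.2772, 0.2280, 0.2733, 0.2215], E[r] = -0.0052, γ^t·E[r] = -0.000431, running G = -0.132166
t=8: π = [0.2772, 0.2280, 0.2733, 0.2215], E[r] = -0.0052, γ^t·E[r] = -0.000299, running G = -0.132465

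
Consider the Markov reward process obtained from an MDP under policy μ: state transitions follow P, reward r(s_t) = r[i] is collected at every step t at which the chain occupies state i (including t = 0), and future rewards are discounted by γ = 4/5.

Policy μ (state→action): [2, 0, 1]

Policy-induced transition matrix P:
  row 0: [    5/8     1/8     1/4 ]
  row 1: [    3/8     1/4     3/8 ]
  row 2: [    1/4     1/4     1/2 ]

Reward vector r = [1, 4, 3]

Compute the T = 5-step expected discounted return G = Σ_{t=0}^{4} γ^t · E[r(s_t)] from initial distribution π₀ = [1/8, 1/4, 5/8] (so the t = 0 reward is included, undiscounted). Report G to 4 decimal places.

G = 8.7552

t=0: π = [0.1250, 0.2500, 0.6250], E[r] = 3.0000, γ^t·E[r] = 3.000000, running G = 3.000000
t=1: π = [0.3281, 0.2344, 0.4375], E[r] = 2.5781, γ^t·E[r] = 2.062500, running G = 5.062500
t=2: π = [0.4023, 0.2090, 0.3887], E[r] = 2.4043, γ^t·E[r] = 1.538750, running G = 6.601250
t=3: π = [0.4270, 0.1997, 0.3733], E[r] = 2.3457, γ^t·E[r] = 1.201000, running G = 7.802250
t=4: π = [0.4351, 0.1966, 0.3683], E[r] = 2.3264, γ^t·E[r] = 0.952913, running G = 8.755163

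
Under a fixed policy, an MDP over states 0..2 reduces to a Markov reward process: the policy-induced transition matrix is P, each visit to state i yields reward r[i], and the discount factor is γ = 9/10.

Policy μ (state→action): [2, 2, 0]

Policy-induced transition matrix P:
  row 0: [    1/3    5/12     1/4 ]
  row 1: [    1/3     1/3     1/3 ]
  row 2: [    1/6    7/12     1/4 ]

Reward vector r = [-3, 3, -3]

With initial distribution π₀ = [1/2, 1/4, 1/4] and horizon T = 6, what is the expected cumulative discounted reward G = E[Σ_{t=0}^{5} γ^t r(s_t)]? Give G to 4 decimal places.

t=0: π = [0.5000, 0.2500, 0.2500], E[r] = -1.5000, γ^t·E[r] = -1.500000, running G = -1.500000
t=1: π = [0.2917, 0.4375, 0.2708], E[r] = -0.3750, γ^t·E[r] = -0.337500, running G = -1.837500
t=2: π = [0.2882, 0.4253, 0.2865], E[r] = -0.4479, γ^t·E[r] = -0.362813, running G = -2.200313
t=3: π = [0.2856, 0.4290, 0.2854], E[r] = -0.4262, γ^t·E[r] = -0.310711, running G = -2.511023
t=4: π = [0.2858, 0.4285, 0.2857], E[r] = -0.4290, γ^t·E[r] = -0.281491, running G = -2.792514
t=5: π = [0.2857, 0.4286, 0.2857], E[r] = -0.4285, γ^t·E[r] = -0.253025, running G = -3.045539

G = -3.0455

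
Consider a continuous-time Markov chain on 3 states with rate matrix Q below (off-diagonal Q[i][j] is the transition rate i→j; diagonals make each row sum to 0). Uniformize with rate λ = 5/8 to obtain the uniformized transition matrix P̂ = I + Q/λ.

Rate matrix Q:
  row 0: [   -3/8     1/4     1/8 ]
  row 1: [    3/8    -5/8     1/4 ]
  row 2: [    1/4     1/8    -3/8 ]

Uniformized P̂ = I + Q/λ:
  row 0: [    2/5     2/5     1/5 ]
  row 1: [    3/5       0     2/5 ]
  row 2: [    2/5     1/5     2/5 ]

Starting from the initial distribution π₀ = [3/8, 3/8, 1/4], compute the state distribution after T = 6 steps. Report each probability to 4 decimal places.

t=0: π = [0.3750, 0.3750, 0.2500]
t=1: π = [0.4750, 0.2000, 0.3250]
t=2: π = [0.4400, 0.2550, 0.3050]
t=3: π = [0.4510, 0.2370, 0.3120]
t=4: π = [0.4474, 0.2428, 0.3098]
t=5: π = [0.4486, 0.2409, 0.3105]
t=6: π = [0.4482, 0.2415, 0.3103]

π = [0.4482, 0.2415, 0.3103]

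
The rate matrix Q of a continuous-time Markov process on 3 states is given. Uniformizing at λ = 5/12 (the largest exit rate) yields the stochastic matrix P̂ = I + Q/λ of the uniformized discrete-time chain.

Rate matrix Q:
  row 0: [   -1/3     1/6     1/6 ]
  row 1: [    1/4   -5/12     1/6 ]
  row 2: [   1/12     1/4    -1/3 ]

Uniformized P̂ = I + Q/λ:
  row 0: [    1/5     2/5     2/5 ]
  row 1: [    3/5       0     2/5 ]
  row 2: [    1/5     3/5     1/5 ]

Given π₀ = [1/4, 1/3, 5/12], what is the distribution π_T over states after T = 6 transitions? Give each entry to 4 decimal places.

t=0: π = [0.2500, 0.3333, 0.4167]
t=1: π = [0.3333, 0.3500, 0.3167]
t=2: π = [0.3400, 0.3233, 0.3367]
t=3: π = [0.3293, 0.3380, 0.3327]
t=4: π = [0.3352, 0.3313, 0.3335]
t=5: π = [0.3325, 0.3342, 0.3333]
t=6: π = [0.3337, 0.3330, 0.3333]

π = [0.3337, 0.3330, 0.3333]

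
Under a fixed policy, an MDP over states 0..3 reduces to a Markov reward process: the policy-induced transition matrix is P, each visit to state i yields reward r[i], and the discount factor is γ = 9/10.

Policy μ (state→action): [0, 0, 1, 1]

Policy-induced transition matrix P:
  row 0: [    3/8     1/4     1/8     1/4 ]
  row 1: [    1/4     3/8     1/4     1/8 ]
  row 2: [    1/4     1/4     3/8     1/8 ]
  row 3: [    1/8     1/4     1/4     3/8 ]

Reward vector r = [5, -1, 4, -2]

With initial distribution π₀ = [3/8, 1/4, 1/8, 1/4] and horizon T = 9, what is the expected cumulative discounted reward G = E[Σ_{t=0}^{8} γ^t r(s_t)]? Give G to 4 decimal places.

t=0: π = [0.3750, 0.2500, 0.1250, 0.2500], E[r] = 1.6250, γ^t·E[r] = 1.625000, running G = 1.625000
t=1: π = [0.2656, 0.2813, 0.2188, 0.2344], E[r] = 1.4531, γ^t·E[r] = 1.307813, running G = 2.932813
t=2: π = [0.2539, 0.2852, 0.2441, 0.2168], E[r] = 1.5273, γ^t·E[r] = 1.237148, running G = 4.169961
t=3: π = [0.2546, 0.2856, 0.2488, 0.2109], E[r] = 1.5608, γ^t·E[r] = 1.137817, running G = 5.307778
t=4: π = [0.2555, 0.2857, 0.2493, 0.2096], E[r] = 1.5695, γ^t·E[r] = 1.029781, running G = 6.337559
t=5: π = [0.2557, 0.2857, 0.2492, 0.2093], E[r] = 1.5712, γ^t·E[r] = 0.927794, running G = 7.265353
t=6: π = [0.2558, 0.2857, 0.2492, 0.2093], E[r] = 1.5714, γ^t·E[r] = 0.835129, running G = 8.100482
t=7: π = [0.2558, 0.2857, 0.2492, 0.2093], E[r] = 1.5714, γ^t·E[r] = 0.751616, running G = 8.852099
t=8: π = [0.2558, 0.2857, 0.2492, 0.2093], E[r] = 1.5714, γ^t·E[r] = 0.676451, running G = 9.528549

G = 9.5285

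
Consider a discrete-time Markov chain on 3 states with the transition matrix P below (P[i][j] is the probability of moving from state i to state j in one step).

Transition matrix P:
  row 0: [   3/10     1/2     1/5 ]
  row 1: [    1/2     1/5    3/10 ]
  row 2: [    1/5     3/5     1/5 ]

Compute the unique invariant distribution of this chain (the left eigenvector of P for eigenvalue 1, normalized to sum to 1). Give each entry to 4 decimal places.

π = [0.3566, 0.4031, 0.2403]

Balance equations π_j = Σ_i π_i·P[i][j]:
  π_0 = 3/10·π_0 + 1/2·π_1 + 1/5·π_2
  π_1 = 1/2·π_0 + 1/5·π_1 + 3/5·π_2
  normalize: π_0 + π_1 + π_2 = 1
Solving the linear system gives exactly π = [46/129, 52/129, 31/129].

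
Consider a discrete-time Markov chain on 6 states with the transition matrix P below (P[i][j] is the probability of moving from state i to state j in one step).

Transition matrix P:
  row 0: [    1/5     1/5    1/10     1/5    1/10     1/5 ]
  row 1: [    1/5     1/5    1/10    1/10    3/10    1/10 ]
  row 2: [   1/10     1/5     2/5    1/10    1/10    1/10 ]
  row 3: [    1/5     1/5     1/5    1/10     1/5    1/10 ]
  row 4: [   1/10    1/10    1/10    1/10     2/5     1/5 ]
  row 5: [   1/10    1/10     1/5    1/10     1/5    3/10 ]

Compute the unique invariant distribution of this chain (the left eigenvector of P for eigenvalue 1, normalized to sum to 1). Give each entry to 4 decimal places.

Balance equations π_j = Σ_i π_i·P[i][j]:
  π_0 = 1/5·π_0 + 1/5·π_1 + 1/10·π_2 + 1/5·π_3 + 1/10·π_4 + 1/10·π_5
  π_1 = 1/5·π_0 + 1/5·π_1 + 1/5·π_2 + 1/5·π_3 + 1/10·π_4 + 1/10·π_5
  π_2 = 1/10·π_0 + 1/10·π_1 + 2/5·π_2 + 1/5·π_3 + 1/10·π_4 + 1/5·π_5
  π_3 = 1/5·π_0 + 1/10·π_1 + 1/10·π_2 + 1/10·π_3 + 1/10·π_4 + 1/10·π_5
  π_4 = 1/10·π_0 + 3/10·π_1 + 1/10·π_2 + 1/5·π_3 + 2/5·π_4 + 1/5·π_5
  normalize: π_0 + π_1 + π_2 + π_3 + π_4 + π_5 = 1
Solving the linear system gives exactly π = [7169/50641, 91/569, 9300/50641, 5781/50641, 11614/50641, 8678/50641].

π = [0.1416, 0.1599, 0.1836, 0.1142, 0.2293, 0.1714]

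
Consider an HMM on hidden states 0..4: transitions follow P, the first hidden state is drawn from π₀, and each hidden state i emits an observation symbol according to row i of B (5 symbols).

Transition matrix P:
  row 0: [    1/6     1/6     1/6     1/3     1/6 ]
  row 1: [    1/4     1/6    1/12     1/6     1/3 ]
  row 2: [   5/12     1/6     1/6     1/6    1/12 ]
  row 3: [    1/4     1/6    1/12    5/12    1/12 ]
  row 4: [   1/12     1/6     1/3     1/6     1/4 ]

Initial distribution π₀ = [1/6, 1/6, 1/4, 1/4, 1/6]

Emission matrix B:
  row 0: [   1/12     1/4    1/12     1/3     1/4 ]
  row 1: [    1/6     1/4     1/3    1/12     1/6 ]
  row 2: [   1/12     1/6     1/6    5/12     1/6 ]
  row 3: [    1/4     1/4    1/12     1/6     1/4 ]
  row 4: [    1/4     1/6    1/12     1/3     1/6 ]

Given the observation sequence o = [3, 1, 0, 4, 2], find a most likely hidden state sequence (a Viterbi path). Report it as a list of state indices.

t=0: δ = [5.556e-02, 1.389e-02, 1.042e-01, 4.167e-02, 5.556e-02]  (obs o_0=3)
t=1: δ = [1.085e-02, 4.340e-03, 3.086e-03, 4.630e-03, 2.315e-03]  ψ = [2, 2, 4, 0, 4]  (obs o_1=1)
t=2: δ = [1.507e-04, 3.014e-04, 1.507e-04, 9.042e-04, 4.521e-04]  ψ = [0, 0, 0, 0, 0]  (obs o_2=0)
t=3: δ = [5.651e-05, 2.512e-05, 2.512e-05, 9.419e-05, 1.884e-05]  ψ = [3, 3, 4, 3, 4]  (obs o_3=4)
t=4: δ = [1.962e-06, 5.233e-06, 1.570e-06, 3.270e-06, 7.849e-07]  ψ = [3, 3, 0, 3, 0]  (obs o_4=2)
backtrack: best end state = 1; path = [2, 0, 3, 3, 1]

path = [2, 0, 3, 3, 1]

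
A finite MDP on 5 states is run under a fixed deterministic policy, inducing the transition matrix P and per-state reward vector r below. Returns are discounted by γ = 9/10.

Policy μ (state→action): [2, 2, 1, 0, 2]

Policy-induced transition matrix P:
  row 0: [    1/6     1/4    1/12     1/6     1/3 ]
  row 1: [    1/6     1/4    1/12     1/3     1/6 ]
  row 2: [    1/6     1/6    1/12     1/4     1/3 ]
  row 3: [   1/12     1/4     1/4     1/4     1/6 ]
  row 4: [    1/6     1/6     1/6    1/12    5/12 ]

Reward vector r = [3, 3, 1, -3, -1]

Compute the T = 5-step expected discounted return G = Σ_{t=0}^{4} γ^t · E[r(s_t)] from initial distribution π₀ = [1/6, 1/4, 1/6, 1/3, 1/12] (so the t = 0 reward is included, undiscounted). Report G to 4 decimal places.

G = 1.2786

t=0: π = [0.1667, 0.2500, 0.1667, 0.3333, 0.0833], E[r] = 0.3333, γ^t·E[r] = 0.333333, running G = 0.333333
t=1: π = [0.1389, 0.2292, 0.1458, 0.2431, 0.2431], E[r] = 0.2778, γ^t·E[r] = 0.250000, running G = 0.583333
t=2: π = [0.1464, 0.2176, 0.1441, 0.2170, 0.2749], E[r] = 0.3102, γ^t·E[r] = 0.251250, running G = 0.834583
t=3: π = [0.1486, 0.2151, 0.1424, 0.2101, 0.2838], E[r] = 0.3193, γ^t·E[r] = 0.232734, running G = 1.067318
t=4: π = [0.1492, 0.2145, 0.1420, 0.2082, 0.2861], E[r] = 0.3221, γ^t·E[r] = 0.211317, running G = 1.278635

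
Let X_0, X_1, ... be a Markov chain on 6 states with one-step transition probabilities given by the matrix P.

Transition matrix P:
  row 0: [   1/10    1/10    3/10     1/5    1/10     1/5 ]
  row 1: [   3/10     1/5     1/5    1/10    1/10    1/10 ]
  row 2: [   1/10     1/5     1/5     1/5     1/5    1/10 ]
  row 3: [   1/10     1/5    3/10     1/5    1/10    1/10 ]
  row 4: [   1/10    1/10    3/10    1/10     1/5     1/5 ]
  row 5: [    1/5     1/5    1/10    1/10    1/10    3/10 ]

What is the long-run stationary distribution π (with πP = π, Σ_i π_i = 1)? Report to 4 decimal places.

π = [0.1503, 0.1713, 0.2279, 0.1531, 0.1364, 0.1608]

Balance equations π_j = Σ_i π_i·P[i][j]:
  π_0 = 1/10·π_0 + 3/10·π_1 + 1/10·π_2 + 1/10·π_3 + 1/10·π_4 + 1/5·π_5
  π_1 = 1/10·π_0 + 1/5·π_1 + 1/5·π_2 + 1/5·π_3 + 1/10·π_4 + 1/5·π_5
  π_2 = 3/10·π_0 + 1/5·π_1 + 1/5·π_2 + 3/10·π_3 + 3/10·π_4 + 1/10·π_5
  π_3 = 1/5·π_0 + 1/10·π_1 + 1/5·π_2 + 1/5·π_3 + 1/10·π_4 + 1/10·π_5
  π_4 = 1/10·π_0 + 1/10·π_1 + 1/5·π_2 + 1/10·π_3 + 1/5·π_4 + 1/10·π_5
  normalize: π_0 + π_1 + π_2 + π_3 + π_4 + π_5 = 1
Solving the linear system gives exactly π = [4005/26638, 13691/79914, 6071/26638, 6119/39957, 10903/79914, 6427/39957].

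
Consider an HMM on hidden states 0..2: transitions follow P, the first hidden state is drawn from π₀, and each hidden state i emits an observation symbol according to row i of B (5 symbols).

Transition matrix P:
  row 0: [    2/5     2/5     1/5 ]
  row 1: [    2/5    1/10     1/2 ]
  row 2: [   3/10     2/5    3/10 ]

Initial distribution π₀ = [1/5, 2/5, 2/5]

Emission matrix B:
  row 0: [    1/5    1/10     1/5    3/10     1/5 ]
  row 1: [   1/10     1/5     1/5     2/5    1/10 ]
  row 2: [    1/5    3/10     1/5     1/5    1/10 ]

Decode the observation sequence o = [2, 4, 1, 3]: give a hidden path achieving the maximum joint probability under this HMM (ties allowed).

t=0: δ = [4.000e-02, 8.000e-02, 8.000e-02]  (obs o_0=2)
t=1: δ = [6.400e-03, 3.200e-03, 4.000e-03]  ψ = [1, 2, 1]  (obs o_1=4)
t=2: δ = [2.560e-04, 5.120e-04, 4.800e-04]  ψ = [0, 0, 1]  (obs o_2=1)
t=3: δ = [6.144e-05, 7.680e-05, 5.120e-05]  ψ = [1, 2, 1]  (obs o_3=3)
backtrack: best end state = 1; path = [2, 1, 2, 1]

path = [2, 1, 2, 1]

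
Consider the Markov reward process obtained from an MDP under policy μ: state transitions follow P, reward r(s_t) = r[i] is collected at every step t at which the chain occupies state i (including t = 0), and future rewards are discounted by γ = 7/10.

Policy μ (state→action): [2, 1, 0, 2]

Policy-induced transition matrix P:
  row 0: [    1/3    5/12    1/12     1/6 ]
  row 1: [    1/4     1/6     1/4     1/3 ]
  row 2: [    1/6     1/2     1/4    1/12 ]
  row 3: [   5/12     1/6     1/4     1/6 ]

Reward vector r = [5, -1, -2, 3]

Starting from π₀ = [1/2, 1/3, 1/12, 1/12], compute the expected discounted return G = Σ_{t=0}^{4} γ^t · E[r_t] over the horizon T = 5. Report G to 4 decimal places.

G = 4.7663

t=0: π = [0.5000, 0.3333, 0.0833, 0.0833], E[r] = 2.2500, γ^t·E[r] = 2.250000, running G = 2.250000
t=1: π = [0.2986, 0.3194, 0.1667, 0.2153], E[r] = 1.4861, γ^t·E[r] = 1.040278, running G = 3.290278
t=2: π = [0.2969, 0.2969, 0.2002, 0.2060], E[r] = 1.4051, γ^t·E[r] = 0.688495, running G = 3.978773
t=3: π = [0.2924, 0.3076, 0.2005, 0.1995], E[r] = 1.3517, γ^t·E[r] = 0.463619, running G = 4.442392
t=4: π = [0.2909, 0.3066, 0.2013, 0.2012], E[r] = 1.3490, γ^t·E[r] = 0.323904, running G = 4.766296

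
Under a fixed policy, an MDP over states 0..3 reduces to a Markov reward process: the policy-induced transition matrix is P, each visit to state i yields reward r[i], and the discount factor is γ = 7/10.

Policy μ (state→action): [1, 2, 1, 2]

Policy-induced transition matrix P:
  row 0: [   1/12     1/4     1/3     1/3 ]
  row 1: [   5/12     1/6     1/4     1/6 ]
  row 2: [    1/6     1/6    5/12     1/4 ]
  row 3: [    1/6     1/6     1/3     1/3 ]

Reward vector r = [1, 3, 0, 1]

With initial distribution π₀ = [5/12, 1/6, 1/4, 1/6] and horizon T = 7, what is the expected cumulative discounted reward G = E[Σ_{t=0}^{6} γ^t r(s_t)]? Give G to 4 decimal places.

t=0: π = [0.4167, 0.1667, 0.2500, 0.1667], E[r] = 1.0833, γ^t·E[r] = 1.083333, running G = 1.083333
t=1: π = [0.1736, 0.2014, 0.3403, 0.2847], E[r] = 1.0625, γ^t·E[r] = 0.743750, running G = 1.827083
t=2: π = [0.2025, 0.1811, 0.3449, 0.2714], E[r] = 1.0174, γ^t·E[r] = 0.498507, running G = 2.325590
t=3: π = [0.1951, 0.1835, 0.3470, 0.2744], E[r] = 1.0201, γ^t·E[r] = 0.349898, running G = 2.675488
t=4: π = [0.1963, 0.1829, 0.3470, 0.2738], E[r] = 1.0189, γ^t·E[r] = 0.244636, running G = 2.920124
t=5: π = [0.1960, 0.1830, 0.3470, 0.2739], E[r] = 1.0190, γ^t·E[r] = 0.171271, running G = 3.091395
t=6: π = [0.1961, 0.1830, 0.3470, 0.2739], E[r] = 1.0190, γ^t·E[r] = 0.119885, running G = 3.211281

G = 3.2113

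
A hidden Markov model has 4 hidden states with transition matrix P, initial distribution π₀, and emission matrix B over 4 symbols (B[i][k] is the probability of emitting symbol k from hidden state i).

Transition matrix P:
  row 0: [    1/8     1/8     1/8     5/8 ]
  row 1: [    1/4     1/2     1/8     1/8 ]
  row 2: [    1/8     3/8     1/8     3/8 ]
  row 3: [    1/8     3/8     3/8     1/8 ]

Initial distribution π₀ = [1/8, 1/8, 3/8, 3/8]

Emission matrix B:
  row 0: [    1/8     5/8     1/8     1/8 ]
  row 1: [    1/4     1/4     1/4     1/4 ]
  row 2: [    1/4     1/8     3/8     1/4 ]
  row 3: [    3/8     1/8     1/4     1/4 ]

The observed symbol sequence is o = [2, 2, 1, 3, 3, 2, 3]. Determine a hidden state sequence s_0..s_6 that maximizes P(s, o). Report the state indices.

t=0: δ = [1.562e-02, 3.125e-02, 1.406e-01, 9.375e-02]  (obs o_0=2)
t=1: δ = [2.197e-03, 1.318e-02, 1.318e-02, 1.318e-02]  ψ = [2, 2, 3, 2]  (obs o_1=2)
t=2: δ = [2.060e-03, 1.648e-03, 6.180e-04, 6.180e-04]  ψ = [1, 1, 3, 2]  (obs o_2=1)
t=3: δ = [5.150e-05, 2.060e-04, 6.437e-05, 3.219e-04]  ψ = [1, 1, 0, 0]  (obs o_3=3)
t=4: δ = [6.437e-06, 3.017e-05, 3.017e-05, 1.006e-05]  ψ = [1, 3, 3, 3]  (obs o_4=3)
t=5: δ = [9.430e-07, 3.772e-06, 1.414e-06, 2.829e-06]  ψ = [1, 1, 1, 2]  (obs o_5=2)
t=6: δ = [1.179e-07, 4.715e-07, 2.652e-07, 1.473e-07]  ψ = [1, 1, 3, 0]  (obs o_6=3)
backtrack: best end state = 1; path = [2, 1, 0, 3, 1, 1, 1]

path = [2, 1, 0, 3, 1, 1, 1]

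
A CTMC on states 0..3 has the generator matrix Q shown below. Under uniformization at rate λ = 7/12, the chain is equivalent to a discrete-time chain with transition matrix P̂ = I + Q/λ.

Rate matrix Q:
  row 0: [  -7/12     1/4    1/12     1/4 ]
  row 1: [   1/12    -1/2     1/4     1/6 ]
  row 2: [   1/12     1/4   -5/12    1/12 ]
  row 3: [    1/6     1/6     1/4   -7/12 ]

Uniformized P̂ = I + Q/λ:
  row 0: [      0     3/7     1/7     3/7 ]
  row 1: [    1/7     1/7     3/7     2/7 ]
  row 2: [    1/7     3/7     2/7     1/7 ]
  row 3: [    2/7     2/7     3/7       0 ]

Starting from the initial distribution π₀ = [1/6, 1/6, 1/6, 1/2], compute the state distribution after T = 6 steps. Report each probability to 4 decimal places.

π = [0.1501, 0.3112, 0.3372, 0.2015]

t=0: π = [0.1667, 0.1667, 0.1667, 0.5000]
t=1: π = [0.1905, 0.3095, 0.3571, 0.1429]
t=2: π = [0.1361, 0.3197, 0.3231, 0.2211]
t=3: π = [0.1550, 0.3056, 0.3435, 0.1958]
t=4: π = [0.1487, 0.3133, 0.3352, 0.2028]
t=5: π = [0.1506, 0.3101, 0.3382, 0.2011]
t=6: π = [0.1501, 0.3112, 0.3372, 0.2015]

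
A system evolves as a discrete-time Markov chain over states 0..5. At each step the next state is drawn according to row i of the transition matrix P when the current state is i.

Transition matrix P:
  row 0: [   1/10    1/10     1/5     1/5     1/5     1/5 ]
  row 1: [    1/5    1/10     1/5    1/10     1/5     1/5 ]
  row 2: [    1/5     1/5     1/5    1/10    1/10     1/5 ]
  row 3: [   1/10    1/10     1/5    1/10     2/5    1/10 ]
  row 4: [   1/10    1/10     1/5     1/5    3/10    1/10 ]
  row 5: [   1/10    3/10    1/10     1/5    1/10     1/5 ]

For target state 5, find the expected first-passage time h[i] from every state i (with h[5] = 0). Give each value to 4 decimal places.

h = [6.1983, 6.1295, 6.0537, 6.8871, 6.8871, 0.0000]

First-step conditioning: h[5] = 0; for i ≠ 5, h[i] = 1 + Σ_k P[i][k]·h[k].
  h[0] = 1 + 1/10·h[0] + 1/10·h[1] + 1/5·h[2] + 1/5·h[3] + 1/5·h[4]
  h[1] = 1 + 1/5·h[0] + 1/10·h[1] + 1/5·h[2] + 1/10·h[3] + 1/5·h[4]
  h[2] = 1 + 1/5·h[0] + 1/5·h[1] + 1/5·h[2] + 1/10·h[3] + 1/10·h[4]
  h[3] = 1 + 1/10·h[0] + 1/10·h[1] + 1/5·h[2] + 1/10·h[3] + 2/5·h[4]
  h[4] = 1 + 1/10·h[0] + 1/10·h[1] + 1/5·h[2] + 1/5·h[3] + 3/10·h[4]
Solving the 5×5 linear system over states ≠ 5 gives exactly h = [750/121, 2225/363, 1465/242, 2500/363, 2500/363, 0] (h[5] = 0 is the target).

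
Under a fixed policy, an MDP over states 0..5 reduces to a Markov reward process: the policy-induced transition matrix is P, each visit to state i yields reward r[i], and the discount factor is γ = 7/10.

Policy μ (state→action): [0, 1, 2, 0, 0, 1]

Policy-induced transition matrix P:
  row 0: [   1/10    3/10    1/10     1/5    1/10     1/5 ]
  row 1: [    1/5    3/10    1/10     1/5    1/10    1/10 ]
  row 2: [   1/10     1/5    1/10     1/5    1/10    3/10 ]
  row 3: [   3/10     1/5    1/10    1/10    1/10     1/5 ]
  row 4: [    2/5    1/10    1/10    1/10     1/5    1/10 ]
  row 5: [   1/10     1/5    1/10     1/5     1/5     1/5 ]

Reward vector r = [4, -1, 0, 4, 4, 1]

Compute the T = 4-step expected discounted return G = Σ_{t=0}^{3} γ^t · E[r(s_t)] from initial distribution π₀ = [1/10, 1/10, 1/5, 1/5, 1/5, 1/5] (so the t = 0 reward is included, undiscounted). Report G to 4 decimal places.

G = 5.1335

t=0: π = [0.1000, 0.1000, 0.2000, 0.2000, 0.2000, 0.2000], E[r] = 2.1000, γ^t·E[r] = 2.100000, running G = 2.100000
t=1: π = [0.2100, 0.2000, 0.1000, 0.1600, 0.1400, 0.1900], E[r] = 2.0300, γ^t·E[r] = 1.421000, running G = 3.521000
t=2: π = [0.1940, 0.2270, 0.1000, 0.1700, 0.1330, 0.1760], E[r] = 1.9370, γ^t·E[r] = 0.949130, running G = 4.470130
t=3: π = [0.1966, 0.2288, 0.1000, 0.1697, 0.1309, 0.1740], E[r] = 1.9340, γ^t·E[r] = 0.663362, running G = 5.133492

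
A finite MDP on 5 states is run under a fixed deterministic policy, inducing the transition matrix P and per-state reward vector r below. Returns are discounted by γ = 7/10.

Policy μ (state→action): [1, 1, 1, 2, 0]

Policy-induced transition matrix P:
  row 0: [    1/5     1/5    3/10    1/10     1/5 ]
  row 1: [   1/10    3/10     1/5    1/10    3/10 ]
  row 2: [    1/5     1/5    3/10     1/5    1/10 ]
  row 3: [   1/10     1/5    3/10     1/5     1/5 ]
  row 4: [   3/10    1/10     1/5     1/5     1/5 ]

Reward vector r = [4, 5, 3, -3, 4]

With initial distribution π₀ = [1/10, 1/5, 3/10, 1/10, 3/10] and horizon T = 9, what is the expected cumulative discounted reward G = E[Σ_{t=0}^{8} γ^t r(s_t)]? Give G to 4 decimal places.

t=0: π = [0.1000, 0.2000, 0.3000, 0.1000, 0.3000], E[r] = 3.2000, γ^t·E[r] = 3.200000, running G = 3.200000
t=1: π = [0.2000, 0.1900, 0.2500, 0.1700, 0.1900], E[r] = 2.7500, γ^t·E[r] = 1.925000, running G = 5.125000
t=2: π = [0.1830, 0.2000, 0.2620, 0.1610, 0.1940], E[r] = 2.8110, γ^t·E[r] = 1.377390, running G = 6.502390
t=3: π = [0.1833, 0.2006, 0.2606, 0.1617, 0.1938], E[r] = 2.8081, γ^t·E[r] = 0.963178, running G = 7.465568
t=4: π = [0.1832, 0.2007, 0.2606, 0.1616, 0.1940], E[r] = 2.8089, γ^t·E[r] = 0.674405, running G = 8.139973
t=5: π = [0.1832, 0.2007, 0.2605, 0.1616, 0.1940], E[r] = 2.8088, γ^t·E[r] = 0.472078, running G = 8.612051
t=6: π = [0.1832, 0.2007, 0.2605, 0.1616, 0.1940], E[r] = 2.8088, γ^t·E[r] = 0.330455, running G = 8.942506
t=7: π = [0.1832, 0.2007, 0.2605, 0.1616, 0.1940], E[r] = 2.8088, γ^t·E[r] = 0.231318, running G = 9.173824
t=8: π = [0.1832, 0.2007, 0.2605, 0.1616, 0.1940], E[r] = 2.8088, γ^t·E[r] = 0.161923, running G = 9.335747

G = 9.3357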